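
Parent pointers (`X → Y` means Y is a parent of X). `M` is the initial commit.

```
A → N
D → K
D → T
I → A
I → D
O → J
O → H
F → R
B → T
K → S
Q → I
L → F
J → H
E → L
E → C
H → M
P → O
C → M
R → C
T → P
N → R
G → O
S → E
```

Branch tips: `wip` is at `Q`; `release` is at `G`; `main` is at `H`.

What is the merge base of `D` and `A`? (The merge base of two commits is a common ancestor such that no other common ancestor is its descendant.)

Ancestors of D: {C, D, E, F, H, J, K, L, M, O, P, R, S, T}.
Ancestors of A: {A, C, M, N, R}.
Common ancestors: {C, M, R}.
Among these, R is not an ancestor of any other common ancestor — it is the merge base.

R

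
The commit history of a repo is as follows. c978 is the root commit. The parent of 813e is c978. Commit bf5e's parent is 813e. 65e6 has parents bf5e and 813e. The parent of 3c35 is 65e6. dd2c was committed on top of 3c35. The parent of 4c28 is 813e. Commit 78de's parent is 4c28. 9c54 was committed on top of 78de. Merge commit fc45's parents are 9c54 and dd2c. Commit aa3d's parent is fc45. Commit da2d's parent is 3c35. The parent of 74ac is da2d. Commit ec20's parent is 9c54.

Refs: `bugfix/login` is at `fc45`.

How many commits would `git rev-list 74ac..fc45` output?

Reachable from fc45: {3c35, 4c28, 65e6, 78de, 813e, 9c54, bf5e, c978, dd2c, fc45}.
Reachable from 74ac: {3c35, 65e6, 74ac, 813e, bf5e, c978, da2d}.
In fc45's history but not 74ac's: {4c28, 78de, 9c54, dd2c, fc45} — 5 commits.

5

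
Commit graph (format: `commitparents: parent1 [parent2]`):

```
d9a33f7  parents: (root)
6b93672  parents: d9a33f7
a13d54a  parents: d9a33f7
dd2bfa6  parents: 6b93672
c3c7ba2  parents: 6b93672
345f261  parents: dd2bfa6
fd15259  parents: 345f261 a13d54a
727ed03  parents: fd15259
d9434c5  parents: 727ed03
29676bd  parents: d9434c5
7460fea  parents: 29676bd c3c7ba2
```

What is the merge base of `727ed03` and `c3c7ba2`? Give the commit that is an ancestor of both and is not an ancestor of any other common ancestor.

6b93672

Ancestors of 727ed03: {345f261, 6b93672, 727ed03, a13d54a, d9a33f7, dd2bfa6, fd15259}.
Ancestors of c3c7ba2: {6b93672, c3c7ba2, d9a33f7}.
Common ancestors: {6b93672, d9a33f7}.
Among these, 6b93672 is not an ancestor of any other common ancestor — it is the merge base.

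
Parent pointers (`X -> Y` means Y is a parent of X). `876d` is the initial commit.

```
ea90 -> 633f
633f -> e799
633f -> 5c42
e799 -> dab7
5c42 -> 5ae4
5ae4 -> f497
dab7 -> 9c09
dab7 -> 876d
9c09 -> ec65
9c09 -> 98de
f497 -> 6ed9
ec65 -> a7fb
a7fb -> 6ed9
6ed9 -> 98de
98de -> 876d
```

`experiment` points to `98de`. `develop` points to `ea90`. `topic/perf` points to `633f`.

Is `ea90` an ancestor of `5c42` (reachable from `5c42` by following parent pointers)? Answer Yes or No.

Ancestors of 5c42: {5ae4, 5c42, 6ed9, 876d, 98de, f497}.
ea90 is not in that set, so it is not an ancestor of 5c42.

No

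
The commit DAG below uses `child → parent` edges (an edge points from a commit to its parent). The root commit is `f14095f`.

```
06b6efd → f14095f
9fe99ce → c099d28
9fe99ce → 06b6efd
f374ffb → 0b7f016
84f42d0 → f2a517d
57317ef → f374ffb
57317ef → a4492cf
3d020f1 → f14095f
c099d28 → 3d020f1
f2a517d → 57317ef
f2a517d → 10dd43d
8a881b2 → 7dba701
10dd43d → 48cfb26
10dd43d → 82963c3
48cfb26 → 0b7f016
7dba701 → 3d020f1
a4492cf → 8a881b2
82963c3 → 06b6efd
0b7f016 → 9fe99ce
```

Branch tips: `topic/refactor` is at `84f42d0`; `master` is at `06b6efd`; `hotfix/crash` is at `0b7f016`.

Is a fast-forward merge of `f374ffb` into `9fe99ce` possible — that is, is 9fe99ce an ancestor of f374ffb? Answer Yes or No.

A fast-forward from 9fe99ce to f374ffb is possible iff 9fe99ce is an ancestor of f374ffb.
Ancestors of f374ffb: {06b6efd, 0b7f016, 3d020f1, 9fe99ce, c099d28, f14095f, f374ffb}.
9fe99ce is among them, so fast-forward is possible.

Yes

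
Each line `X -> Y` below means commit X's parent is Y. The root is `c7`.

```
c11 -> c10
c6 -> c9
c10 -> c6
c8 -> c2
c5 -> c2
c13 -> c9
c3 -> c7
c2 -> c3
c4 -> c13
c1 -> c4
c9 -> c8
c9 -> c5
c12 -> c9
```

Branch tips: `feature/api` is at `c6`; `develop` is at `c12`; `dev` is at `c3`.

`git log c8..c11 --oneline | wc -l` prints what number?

5

Reachable from c11: {c10, c11, c2, c3, c5, c6, c7, c8, c9}.
Reachable from c8: {c2, c3, c7, c8}.
In c11's history but not c8's: {c10, c11, c5, c6, c9} — 5 commits.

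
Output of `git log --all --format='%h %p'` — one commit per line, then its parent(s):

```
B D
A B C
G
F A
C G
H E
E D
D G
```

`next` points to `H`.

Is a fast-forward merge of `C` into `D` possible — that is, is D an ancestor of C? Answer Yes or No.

A fast-forward from D to C is possible iff D is an ancestor of C.
Ancestors of C: {C, G}.
D is not among them, so fast-forward is not possible.

No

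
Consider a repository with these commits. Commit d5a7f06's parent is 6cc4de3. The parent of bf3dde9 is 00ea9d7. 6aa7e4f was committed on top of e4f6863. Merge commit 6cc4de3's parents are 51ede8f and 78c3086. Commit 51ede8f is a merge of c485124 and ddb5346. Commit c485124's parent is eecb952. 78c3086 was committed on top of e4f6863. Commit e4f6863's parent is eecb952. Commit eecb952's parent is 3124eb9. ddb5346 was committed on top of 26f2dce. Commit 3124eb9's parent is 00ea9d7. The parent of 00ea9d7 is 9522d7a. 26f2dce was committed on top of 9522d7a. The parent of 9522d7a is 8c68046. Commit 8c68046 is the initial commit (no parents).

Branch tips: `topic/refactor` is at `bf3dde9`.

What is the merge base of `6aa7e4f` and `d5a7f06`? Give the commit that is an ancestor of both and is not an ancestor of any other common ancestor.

Ancestors of 6aa7e4f: {00ea9d7, 3124eb9, 6aa7e4f, 8c68046, 9522d7a, e4f6863, eecb952}.
Ancestors of d5a7f06: {00ea9d7, 26f2dce, 3124eb9, 51ede8f, 6cc4de3, 78c3086, 8c68046, 9522d7a, c485124, d5a7f06, ddb5346, e4f6863, eecb952}.
Common ancestors: {00ea9d7, 3124eb9, 8c68046, 9522d7a, e4f6863, eecb952}.
Among these, e4f6863 is not an ancestor of any other common ancestor — it is the merge base.

e4f6863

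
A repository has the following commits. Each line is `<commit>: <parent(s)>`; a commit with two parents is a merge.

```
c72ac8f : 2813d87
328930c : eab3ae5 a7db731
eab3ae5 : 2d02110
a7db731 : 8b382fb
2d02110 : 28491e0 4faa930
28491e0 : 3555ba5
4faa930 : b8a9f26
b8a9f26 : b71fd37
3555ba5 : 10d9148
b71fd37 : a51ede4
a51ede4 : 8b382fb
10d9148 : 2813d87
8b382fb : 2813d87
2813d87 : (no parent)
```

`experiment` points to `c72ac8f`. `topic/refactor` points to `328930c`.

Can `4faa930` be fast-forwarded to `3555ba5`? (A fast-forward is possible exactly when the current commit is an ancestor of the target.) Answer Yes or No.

No

A fast-forward from 4faa930 to 3555ba5 is possible iff 4faa930 is an ancestor of 3555ba5.
Ancestors of 3555ba5: {10d9148, 2813d87, 3555ba5}.
4faa930 is not among them, so fast-forward is not possible.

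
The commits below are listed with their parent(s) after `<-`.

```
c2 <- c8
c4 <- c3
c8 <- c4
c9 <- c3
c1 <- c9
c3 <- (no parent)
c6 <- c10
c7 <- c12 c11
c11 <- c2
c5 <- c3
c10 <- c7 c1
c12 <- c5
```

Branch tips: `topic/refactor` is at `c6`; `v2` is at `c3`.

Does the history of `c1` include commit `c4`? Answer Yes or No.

No

Ancestors of c1: {c1, c3, c9}.
c4 is not in that set, so it is not an ancestor of c1.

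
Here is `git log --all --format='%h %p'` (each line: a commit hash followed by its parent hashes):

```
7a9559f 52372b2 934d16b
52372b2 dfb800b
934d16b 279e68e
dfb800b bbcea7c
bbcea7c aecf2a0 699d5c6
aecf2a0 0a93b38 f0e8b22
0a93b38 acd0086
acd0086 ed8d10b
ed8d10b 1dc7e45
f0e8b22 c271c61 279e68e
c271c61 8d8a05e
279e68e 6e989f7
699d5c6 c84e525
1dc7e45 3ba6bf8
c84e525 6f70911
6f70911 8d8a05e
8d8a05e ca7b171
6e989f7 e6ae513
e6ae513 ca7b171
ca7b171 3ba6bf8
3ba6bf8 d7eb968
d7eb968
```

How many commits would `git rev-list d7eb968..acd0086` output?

Reachable from acd0086: {1dc7e45, 3ba6bf8, acd0086, d7eb968, ed8d10b}.
Reachable from d7eb968: {d7eb968}.
In acd0086's history but not d7eb968's: {1dc7e45, 3ba6bf8, acd0086, ed8d10b} — 4 commits.

4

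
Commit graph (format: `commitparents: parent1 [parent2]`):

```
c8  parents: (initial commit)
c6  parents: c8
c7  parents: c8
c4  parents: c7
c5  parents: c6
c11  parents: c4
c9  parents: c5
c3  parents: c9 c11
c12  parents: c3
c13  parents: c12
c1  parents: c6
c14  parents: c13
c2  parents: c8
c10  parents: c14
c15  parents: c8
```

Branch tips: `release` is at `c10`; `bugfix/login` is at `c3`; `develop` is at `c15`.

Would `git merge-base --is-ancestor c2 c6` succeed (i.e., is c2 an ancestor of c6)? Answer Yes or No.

No

Ancestors of c6: {c6, c8}.
c2 is not in that set, so it is not an ancestor of c6.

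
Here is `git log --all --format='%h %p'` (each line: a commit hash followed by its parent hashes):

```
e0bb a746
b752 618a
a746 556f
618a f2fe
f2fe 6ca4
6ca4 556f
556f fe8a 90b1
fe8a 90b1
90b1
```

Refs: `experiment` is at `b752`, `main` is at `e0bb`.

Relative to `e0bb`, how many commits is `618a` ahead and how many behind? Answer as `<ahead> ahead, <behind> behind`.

3 ahead, 2 behind

Reachable from 618a: {556f, 618a, 6ca4, 90b1, f2fe, fe8a}.
Reachable from e0bb: {556f, 90b1, a746, e0bb, fe8a}.
Only in 618a's history (ahead): {618a, 6ca4, f2fe} — 3.
Only in e0bb's history (behind): {a746, e0bb} — 2.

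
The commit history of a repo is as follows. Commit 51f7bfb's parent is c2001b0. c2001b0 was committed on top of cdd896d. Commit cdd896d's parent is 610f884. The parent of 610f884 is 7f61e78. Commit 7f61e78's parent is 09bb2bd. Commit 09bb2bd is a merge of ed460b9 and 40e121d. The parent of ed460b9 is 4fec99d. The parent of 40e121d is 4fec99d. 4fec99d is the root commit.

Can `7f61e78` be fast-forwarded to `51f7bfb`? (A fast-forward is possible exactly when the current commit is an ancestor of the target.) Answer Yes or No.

Yes

A fast-forward from 7f61e78 to 51f7bfb is possible iff 7f61e78 is an ancestor of 51f7bfb.
Ancestors of 51f7bfb: {09bb2bd, 40e121d, 4fec99d, 51f7bfb, 610f884, 7f61e78, c2001b0, cdd896d, ed460b9}.
7f61e78 is among them, so fast-forward is possible.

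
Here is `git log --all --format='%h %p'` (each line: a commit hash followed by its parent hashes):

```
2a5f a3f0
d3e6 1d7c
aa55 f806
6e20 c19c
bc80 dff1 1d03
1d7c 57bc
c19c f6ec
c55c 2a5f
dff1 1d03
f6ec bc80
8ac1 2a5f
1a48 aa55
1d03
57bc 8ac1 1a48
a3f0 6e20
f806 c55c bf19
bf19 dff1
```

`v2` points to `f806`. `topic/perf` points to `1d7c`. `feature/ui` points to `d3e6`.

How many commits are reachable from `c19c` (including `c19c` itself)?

5

Walking parent pointers from c19c: reachable set = {1d03, bc80, c19c, dff1, f6ec}.
That is 5 commits.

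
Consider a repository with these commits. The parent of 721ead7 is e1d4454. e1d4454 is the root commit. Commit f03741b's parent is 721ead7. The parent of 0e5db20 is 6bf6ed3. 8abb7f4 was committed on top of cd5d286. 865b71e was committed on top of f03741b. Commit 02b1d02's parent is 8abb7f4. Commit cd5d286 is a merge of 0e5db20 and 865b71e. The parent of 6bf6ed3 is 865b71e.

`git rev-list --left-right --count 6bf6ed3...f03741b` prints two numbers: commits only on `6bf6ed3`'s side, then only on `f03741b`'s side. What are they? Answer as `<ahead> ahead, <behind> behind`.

2 ahead, 0 behind

Reachable from 6bf6ed3: {6bf6ed3, 721ead7, 865b71e, e1d4454, f03741b}.
Reachable from f03741b: {721ead7, e1d4454, f03741b}.
Only in 6bf6ed3's history (ahead): {6bf6ed3, 865b71e} — 2.
Only in f03741b's history (behind): {} — 0.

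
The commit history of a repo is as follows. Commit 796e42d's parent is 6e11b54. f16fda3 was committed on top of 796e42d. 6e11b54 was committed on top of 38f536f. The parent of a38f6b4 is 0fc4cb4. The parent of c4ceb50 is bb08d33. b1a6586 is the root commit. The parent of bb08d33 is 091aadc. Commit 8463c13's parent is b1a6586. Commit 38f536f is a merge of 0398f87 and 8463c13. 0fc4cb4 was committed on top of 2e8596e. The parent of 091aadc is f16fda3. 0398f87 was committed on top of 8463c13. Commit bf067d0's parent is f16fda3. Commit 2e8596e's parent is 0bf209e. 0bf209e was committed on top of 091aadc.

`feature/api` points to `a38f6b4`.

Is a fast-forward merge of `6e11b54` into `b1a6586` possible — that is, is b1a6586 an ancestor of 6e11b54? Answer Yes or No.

Yes

A fast-forward from b1a6586 to 6e11b54 is possible iff b1a6586 is an ancestor of 6e11b54.
Ancestors of 6e11b54: {0398f87, 38f536f, 6e11b54, 8463c13, b1a6586}.
b1a6586 is among them, so fast-forward is possible.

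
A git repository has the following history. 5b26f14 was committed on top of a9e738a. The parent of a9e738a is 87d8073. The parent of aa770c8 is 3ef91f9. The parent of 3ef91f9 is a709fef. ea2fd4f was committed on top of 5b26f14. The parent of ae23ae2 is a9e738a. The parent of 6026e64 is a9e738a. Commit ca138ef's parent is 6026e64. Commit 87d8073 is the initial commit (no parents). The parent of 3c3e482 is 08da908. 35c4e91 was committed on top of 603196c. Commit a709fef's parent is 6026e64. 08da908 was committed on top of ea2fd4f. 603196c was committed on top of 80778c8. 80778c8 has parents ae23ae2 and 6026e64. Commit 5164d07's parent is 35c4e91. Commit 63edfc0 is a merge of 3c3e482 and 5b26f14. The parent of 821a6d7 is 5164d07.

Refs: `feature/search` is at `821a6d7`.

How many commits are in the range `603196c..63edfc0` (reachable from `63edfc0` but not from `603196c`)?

5

Reachable from 63edfc0: {08da908, 3c3e482, 5b26f14, 63edfc0, 87d8073, a9e738a, ea2fd4f}.
Reachable from 603196c: {6026e64, 603196c, 80778c8, 87d8073, a9e738a, ae23ae2}.
In 63edfc0's history but not 603196c's: {08da908, 3c3e482, 5b26f14, 63edfc0, ea2fd4f} — 5 commits.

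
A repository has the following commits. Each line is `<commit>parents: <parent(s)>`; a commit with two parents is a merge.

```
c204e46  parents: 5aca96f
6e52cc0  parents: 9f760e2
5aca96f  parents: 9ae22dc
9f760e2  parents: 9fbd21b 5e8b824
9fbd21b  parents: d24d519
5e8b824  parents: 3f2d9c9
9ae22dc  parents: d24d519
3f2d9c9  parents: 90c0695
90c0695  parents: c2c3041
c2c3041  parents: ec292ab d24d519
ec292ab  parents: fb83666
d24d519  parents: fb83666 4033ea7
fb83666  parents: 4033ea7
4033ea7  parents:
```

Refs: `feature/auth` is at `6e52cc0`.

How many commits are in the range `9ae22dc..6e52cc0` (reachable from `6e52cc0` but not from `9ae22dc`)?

8

Reachable from 6e52cc0: {3f2d9c9, 4033ea7, 5e8b824, 6e52cc0, 90c0695, 9f760e2, 9fbd21b, c2c3041, d24d519, ec292ab, fb83666}.
Reachable from 9ae22dc: {4033ea7, 9ae22dc, d24d519, fb83666}.
In 6e52cc0's history but not 9ae22dc's: {3f2d9c9, 5e8b824, 6e52cc0, 90c0695, 9f760e2, 9fbd21b, c2c3041, ec292ab} — 8 commits.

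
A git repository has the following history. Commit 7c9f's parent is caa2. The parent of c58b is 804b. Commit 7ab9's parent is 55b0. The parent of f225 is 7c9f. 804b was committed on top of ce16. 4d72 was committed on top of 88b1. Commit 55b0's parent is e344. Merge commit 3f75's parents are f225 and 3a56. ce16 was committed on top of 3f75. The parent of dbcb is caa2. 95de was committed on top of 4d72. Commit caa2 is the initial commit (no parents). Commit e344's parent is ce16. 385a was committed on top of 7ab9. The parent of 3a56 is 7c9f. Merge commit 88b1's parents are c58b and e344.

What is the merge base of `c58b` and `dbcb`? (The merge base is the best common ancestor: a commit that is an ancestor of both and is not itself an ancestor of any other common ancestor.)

caa2

Ancestors of c58b: {3a56, 3f75, 7c9f, 804b, c58b, caa2, ce16, f225}.
Ancestors of dbcb: {caa2, dbcb}.
Common ancestors: {caa2}.
The only common ancestor is caa2, so it is the merge base.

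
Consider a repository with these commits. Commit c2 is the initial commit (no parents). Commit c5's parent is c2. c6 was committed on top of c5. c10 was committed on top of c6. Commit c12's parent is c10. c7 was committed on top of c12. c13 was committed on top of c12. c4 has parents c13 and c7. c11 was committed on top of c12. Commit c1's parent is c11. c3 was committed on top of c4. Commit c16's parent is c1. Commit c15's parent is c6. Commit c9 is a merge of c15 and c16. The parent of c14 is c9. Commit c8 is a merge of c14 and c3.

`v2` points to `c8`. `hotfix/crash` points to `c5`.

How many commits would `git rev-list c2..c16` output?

Reachable from c16: {c1, c10, c11, c12, c16, c2, c5, c6}.
Reachable from c2: {c2}.
In c16's history but not c2's: {c1, c10, c11, c12, c16, c5, c6} — 7 commits.

7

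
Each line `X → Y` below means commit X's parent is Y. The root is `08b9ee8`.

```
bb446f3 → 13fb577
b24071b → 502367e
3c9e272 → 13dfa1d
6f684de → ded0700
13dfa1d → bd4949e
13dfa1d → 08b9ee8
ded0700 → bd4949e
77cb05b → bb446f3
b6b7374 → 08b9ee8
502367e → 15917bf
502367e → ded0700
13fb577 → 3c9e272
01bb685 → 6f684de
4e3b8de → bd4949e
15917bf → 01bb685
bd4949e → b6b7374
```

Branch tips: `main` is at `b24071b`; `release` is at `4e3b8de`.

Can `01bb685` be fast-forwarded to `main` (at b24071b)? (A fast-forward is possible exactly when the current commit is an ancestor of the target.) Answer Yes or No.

A fast-forward from 01bb685 to b24071b is possible iff 01bb685 is an ancestor of b24071b.
Ancestors of b24071b: {01bb685, 08b9ee8, 15917bf, 502367e, 6f684de, b24071b, b6b7374, bd4949e, ded0700}.
01bb685 is among them, so fast-forward is possible.

Yes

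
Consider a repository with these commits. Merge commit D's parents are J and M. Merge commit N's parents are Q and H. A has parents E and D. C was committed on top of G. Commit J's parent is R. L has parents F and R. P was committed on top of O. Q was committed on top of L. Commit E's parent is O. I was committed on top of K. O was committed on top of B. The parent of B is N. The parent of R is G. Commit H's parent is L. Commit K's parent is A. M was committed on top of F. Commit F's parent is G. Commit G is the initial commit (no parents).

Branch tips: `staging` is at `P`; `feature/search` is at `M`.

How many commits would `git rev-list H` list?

5

Walking parent pointers from H: reachable set = {F, G, H, L, R}.
That is 5 commits.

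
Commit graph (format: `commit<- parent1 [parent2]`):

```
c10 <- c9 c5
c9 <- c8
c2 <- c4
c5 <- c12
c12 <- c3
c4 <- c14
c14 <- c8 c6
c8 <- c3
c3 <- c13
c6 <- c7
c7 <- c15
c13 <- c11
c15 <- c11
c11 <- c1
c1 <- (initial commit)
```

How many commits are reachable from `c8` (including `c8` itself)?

Walking parent pointers from c8: reachable set = {c1, c11, c13, c3, c8}.
That is 5 commits.

5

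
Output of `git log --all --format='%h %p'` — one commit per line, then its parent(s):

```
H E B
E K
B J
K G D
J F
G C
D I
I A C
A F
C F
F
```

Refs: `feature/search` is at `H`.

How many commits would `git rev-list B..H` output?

8

Reachable from H: {A, B, C, D, E, F, G, H, I, J, K}.
Reachable from B: {B, F, J}.
In H's history but not B's: {A, C, D, E, G, H, I, K} — 8 commits.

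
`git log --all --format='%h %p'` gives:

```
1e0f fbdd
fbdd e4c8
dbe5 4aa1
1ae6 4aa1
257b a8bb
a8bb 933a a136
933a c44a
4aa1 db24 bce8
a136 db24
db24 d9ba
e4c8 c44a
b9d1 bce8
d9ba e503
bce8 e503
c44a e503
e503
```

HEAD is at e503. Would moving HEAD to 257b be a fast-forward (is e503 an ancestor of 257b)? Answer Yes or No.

A fast-forward from e503 to 257b is possible iff e503 is an ancestor of 257b.
Ancestors of 257b: {257b, 933a, a136, a8bb, c44a, d9ba, db24, e503}.
e503 is among them, so fast-forward is possible.

Yes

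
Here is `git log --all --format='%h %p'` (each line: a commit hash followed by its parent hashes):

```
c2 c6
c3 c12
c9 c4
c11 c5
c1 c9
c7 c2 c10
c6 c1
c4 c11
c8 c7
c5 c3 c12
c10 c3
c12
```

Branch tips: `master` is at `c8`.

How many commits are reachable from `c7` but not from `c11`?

7

Reachable from c7: {c1, c10, c11, c12, c2, c3, c4, c5, c6, c7, c9}.
Reachable from c11: {c11, c12, c3, c5}.
In c7's history but not c11's: {c1, c10, c2, c4, c6, c7, c9} — 7 commits.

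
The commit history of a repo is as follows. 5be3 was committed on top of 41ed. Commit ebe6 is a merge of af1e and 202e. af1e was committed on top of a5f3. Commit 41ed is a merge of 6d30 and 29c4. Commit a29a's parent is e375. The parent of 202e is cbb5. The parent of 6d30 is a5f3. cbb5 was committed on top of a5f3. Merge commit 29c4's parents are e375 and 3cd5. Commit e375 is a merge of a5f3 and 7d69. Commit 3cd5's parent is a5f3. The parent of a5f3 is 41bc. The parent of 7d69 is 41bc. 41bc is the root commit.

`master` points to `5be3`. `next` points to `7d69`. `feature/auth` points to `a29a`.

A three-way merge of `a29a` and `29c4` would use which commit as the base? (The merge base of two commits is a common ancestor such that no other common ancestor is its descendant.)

e375

Ancestors of a29a: {41bc, 7d69, a29a, a5f3, e375}.
Ancestors of 29c4: {29c4, 3cd5, 41bc, 7d69, a5f3, e375}.
Common ancestors: {41bc, 7d69, a5f3, e375}.
Among these, e375 is not an ancestor of any other common ancestor — it is the merge base.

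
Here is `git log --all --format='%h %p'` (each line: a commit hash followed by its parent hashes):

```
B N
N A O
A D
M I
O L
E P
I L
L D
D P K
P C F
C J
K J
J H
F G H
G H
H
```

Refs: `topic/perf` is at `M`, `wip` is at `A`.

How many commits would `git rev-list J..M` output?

9

Reachable from M: {C, D, F, G, H, I, J, K, L, M, P}.
Reachable from J: {H, J}.
In M's history but not J's: {C, D, F, G, I, K, L, M, P} — 9 commits.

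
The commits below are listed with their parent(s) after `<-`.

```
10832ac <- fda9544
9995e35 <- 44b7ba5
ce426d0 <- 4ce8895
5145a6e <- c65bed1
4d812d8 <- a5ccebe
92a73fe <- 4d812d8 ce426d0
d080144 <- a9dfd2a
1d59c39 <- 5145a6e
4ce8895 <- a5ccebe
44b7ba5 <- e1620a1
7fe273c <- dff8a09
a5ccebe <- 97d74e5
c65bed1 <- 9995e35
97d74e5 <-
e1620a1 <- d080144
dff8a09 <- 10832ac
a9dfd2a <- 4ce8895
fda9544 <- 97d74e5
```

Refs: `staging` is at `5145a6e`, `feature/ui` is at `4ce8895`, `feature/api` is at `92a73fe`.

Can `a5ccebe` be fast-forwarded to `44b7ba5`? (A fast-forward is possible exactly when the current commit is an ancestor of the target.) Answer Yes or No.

A fast-forward from a5ccebe to 44b7ba5 is possible iff a5ccebe is an ancestor of 44b7ba5.
Ancestors of 44b7ba5: {44b7ba5, 4ce8895, 97d74e5, a5ccebe, a9dfd2a, d080144, e1620a1}.
a5ccebe is among them, so fast-forward is possible.

Yes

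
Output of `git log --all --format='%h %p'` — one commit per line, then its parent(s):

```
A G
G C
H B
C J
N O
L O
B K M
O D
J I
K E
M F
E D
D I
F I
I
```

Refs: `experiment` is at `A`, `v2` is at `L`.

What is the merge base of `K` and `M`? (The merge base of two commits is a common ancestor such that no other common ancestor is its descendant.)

Ancestors of K: {D, E, I, K}.
Ancestors of M: {F, I, M}.
Common ancestors: {I}.
The only common ancestor is I, so it is the merge base.

I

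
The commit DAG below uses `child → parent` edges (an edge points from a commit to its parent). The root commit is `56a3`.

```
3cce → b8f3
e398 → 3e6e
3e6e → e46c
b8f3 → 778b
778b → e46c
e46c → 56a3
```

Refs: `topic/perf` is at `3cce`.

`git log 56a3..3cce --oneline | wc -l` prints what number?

Reachable from 3cce: {3cce, 56a3, 778b, b8f3, e46c}.
Reachable from 56a3: {56a3}.
In 3cce's history but not 56a3's: {3cce, 778b, b8f3, e46c} — 4 commits.

4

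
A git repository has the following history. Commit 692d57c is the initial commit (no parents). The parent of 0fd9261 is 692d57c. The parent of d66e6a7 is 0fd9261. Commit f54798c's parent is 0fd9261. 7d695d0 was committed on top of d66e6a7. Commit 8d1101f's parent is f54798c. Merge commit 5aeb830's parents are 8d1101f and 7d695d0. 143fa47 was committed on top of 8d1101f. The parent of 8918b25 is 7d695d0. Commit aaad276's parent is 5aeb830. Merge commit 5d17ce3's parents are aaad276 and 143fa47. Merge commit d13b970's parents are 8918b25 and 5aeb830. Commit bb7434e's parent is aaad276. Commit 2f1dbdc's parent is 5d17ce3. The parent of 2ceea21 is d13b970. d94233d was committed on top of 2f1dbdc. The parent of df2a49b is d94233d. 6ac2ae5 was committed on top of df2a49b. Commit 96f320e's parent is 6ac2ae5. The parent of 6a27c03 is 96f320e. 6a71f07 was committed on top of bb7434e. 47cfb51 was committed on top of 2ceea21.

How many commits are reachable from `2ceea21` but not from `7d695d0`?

6

Reachable from 2ceea21: {0fd9261, 2ceea21, 5aeb830, 692d57c, 7d695d0, 8918b25, 8d1101f, d13b970, d66e6a7, f54798c}.
Reachable from 7d695d0: {0fd9261, 692d57c, 7d695d0, d66e6a7}.
In 2ceea21's history but not 7d695d0's: {2ceea21, 5aeb830, 8918b25, 8d1101f, d13b970, f54798c} — 6 commits.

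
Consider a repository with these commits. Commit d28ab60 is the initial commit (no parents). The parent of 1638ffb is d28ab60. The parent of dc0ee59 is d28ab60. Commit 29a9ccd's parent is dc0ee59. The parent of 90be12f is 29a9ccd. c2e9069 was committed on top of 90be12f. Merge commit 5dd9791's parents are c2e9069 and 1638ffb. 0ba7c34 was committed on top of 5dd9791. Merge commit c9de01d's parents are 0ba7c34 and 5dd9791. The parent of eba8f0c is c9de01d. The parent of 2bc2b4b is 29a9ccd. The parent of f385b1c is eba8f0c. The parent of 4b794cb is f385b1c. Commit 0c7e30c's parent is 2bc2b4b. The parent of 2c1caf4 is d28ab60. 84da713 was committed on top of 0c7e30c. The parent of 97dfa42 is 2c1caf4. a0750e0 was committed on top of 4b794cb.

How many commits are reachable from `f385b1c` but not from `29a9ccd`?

Reachable from f385b1c: {0ba7c34, 1638ffb, 29a9ccd, 5dd9791, 90be12f, c2e9069, c9de01d, d28ab60, dc0ee59, eba8f0c, f385b1c}.
Reachable from 29a9ccd: {29a9ccd, d28ab60, dc0ee59}.
In f385b1c's history but not 29a9ccd's: {0ba7c34, 1638ffb, 5dd9791, 90be12f, c2e9069, c9de01d, eba8f0c, f385b1c} — 8 commits.

8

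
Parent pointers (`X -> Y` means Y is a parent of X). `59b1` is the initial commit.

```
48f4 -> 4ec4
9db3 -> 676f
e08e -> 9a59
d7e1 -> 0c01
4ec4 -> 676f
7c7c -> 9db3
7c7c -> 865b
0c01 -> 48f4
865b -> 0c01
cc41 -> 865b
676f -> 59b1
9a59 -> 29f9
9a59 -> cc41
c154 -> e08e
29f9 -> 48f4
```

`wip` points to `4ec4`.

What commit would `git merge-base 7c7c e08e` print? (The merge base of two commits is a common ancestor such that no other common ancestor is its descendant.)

Ancestors of 7c7c: {0c01, 48f4, 4ec4, 59b1, 676f, 7c7c, 865b, 9db3}.
Ancestors of e08e: {0c01, 29f9, 48f4, 4ec4, 59b1, 676f, 865b, 9a59, cc41, e08e}.
Common ancestors: {0c01, 48f4, 4ec4, 59b1, 676f, 865b}.
Among these, 865b is not an ancestor of any other common ancestor — it is the merge base.

865b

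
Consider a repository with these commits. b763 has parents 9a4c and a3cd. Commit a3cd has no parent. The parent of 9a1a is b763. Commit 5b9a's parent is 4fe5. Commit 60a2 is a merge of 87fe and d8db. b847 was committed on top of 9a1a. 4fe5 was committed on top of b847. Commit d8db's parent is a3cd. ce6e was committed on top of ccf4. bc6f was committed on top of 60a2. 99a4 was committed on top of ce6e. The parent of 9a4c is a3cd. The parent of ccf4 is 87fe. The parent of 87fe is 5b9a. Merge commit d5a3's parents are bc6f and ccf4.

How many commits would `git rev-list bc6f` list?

Walking parent pointers from bc6f: reachable set = {4fe5, 5b9a, 60a2, 87fe, 9a1a, 9a4c, a3cd, b763, b847, bc6f, d8db}.
That is 11 commits.

11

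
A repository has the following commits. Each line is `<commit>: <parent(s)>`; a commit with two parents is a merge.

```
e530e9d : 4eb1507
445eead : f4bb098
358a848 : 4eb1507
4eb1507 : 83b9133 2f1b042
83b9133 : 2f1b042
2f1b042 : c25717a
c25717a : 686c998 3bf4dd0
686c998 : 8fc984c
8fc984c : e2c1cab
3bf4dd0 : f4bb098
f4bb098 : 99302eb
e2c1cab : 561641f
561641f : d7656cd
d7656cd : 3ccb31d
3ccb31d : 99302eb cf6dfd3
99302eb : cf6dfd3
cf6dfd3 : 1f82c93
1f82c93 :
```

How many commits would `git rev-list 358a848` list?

Walking parent pointers from 358a848: reachable set = {1f82c93, 2f1b042, 358a848, 3bf4dd0, 3ccb31d, 4eb1507, 561641f, 686c998, 83b9133, 8fc984c, 99302eb, c25717a, cf6dfd3, d7656cd, e2c1cab, f4bb098}.
That is 16 commits.

16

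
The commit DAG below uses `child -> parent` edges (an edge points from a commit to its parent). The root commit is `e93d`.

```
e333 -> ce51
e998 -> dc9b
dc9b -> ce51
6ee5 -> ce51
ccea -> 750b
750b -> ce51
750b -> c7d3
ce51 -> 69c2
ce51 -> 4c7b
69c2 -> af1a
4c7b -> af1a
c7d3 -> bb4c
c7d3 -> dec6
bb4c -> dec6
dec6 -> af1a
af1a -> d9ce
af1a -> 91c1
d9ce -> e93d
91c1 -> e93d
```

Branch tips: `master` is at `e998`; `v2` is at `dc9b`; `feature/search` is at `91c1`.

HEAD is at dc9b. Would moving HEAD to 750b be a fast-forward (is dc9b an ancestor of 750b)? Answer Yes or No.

No

A fast-forward from dc9b to 750b is possible iff dc9b is an ancestor of 750b.
Ancestors of 750b: {4c7b, 69c2, 750b, 91c1, af1a, bb4c, c7d3, ce51, d9ce, dec6, e93d}.
dc9b is not among them, so fast-forward is not possible.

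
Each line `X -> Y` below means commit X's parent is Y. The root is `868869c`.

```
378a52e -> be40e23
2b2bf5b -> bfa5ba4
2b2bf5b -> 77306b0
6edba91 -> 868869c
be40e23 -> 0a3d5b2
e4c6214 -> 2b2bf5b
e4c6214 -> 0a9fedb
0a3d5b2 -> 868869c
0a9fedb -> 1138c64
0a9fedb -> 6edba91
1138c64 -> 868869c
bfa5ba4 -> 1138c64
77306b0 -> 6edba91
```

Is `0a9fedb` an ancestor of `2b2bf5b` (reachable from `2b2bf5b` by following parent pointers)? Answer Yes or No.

Ancestors of 2b2bf5b: {1138c64, 2b2bf5b, 6edba91, 77306b0, 868869c, bfa5ba4}.
0a9fedb is not in that set, so it is not an ancestor of 2b2bf5b.

No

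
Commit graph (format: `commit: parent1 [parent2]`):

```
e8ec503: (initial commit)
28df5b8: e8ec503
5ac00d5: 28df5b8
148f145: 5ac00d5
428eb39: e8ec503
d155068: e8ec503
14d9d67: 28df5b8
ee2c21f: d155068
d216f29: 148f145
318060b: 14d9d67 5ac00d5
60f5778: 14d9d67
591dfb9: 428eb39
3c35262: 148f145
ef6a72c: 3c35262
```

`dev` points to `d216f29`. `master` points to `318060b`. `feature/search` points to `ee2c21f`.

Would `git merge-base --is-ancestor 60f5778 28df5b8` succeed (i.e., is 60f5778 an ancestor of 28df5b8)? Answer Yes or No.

No

Ancestors of 28df5b8: {28df5b8, e8ec503}.
60f5778 is not in that set, so it is not an ancestor of 28df5b8.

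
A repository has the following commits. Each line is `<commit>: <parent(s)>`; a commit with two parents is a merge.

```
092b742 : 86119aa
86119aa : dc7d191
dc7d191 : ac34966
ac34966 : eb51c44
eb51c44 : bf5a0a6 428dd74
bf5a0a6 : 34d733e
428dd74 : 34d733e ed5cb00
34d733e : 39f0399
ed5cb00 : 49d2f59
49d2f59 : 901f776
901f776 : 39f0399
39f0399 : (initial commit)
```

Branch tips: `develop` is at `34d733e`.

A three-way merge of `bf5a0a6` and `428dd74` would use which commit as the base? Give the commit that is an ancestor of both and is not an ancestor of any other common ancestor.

34d733e

Ancestors of bf5a0a6: {34d733e, 39f0399, bf5a0a6}.
Ancestors of 428dd74: {34d733e, 39f0399, 428dd74, 49d2f59, 901f776, ed5cb00}.
Common ancestors: {34d733e, 39f0399}.
Among these, 34d733e is not an ancestor of any other common ancestor — it is the merge base.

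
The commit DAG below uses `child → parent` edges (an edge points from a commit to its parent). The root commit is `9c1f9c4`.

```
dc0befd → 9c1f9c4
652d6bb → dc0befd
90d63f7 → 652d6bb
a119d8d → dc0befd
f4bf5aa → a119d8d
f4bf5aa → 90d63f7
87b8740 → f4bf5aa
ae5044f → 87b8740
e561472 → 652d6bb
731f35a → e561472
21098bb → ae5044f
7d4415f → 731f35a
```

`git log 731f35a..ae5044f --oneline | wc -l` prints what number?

5

Reachable from ae5044f: {652d6bb, 87b8740, 90d63f7, 9c1f9c4, a119d8d, ae5044f, dc0befd, f4bf5aa}.
Reachable from 731f35a: {652d6bb, 731f35a, 9c1f9c4, dc0befd, e561472}.
In ae5044f's history but not 731f35a's: {87b8740, 90d63f7, a119d8d, ae5044f, f4bf5aa} — 5 commits.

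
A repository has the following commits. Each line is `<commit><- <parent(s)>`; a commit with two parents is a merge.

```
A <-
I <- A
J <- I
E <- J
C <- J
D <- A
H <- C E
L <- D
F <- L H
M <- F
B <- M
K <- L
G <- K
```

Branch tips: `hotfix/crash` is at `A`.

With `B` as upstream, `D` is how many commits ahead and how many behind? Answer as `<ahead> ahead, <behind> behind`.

0 ahead, 9 behind

Reachable from D: {A, D}.
Reachable from B: {A, B, C, D, E, F, H, I, J, L, M}.
Only in D's history (ahead): {} — 0.
Only in B's history (behind): {B, C, E, F, H, I, J, L, M} — 9.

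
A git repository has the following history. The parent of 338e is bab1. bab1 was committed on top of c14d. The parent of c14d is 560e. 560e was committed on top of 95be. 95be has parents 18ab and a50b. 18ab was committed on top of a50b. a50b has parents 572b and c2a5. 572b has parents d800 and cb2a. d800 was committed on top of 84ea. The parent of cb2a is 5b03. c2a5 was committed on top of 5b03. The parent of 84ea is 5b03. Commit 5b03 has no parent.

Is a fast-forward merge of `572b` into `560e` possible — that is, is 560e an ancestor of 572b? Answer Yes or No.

No

A fast-forward from 560e to 572b is possible iff 560e is an ancestor of 572b.
Ancestors of 572b: {572b, 5b03, 84ea, cb2a, d800}.
560e is not among them, so fast-forward is not possible.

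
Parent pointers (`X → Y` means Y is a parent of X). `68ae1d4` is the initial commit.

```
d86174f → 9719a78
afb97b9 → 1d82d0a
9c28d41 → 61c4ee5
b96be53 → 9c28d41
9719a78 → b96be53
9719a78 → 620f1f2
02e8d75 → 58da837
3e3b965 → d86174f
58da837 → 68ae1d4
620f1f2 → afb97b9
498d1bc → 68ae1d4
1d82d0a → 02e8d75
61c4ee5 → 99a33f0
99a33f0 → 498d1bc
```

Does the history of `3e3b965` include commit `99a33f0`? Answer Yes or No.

Ancestors of 3e3b965 (commits reachable by following parents): {02e8d75, 1d82d0a, 3e3b965, 498d1bc, 58da837, 61c4ee5, 620f1f2, 68ae1d4, 9719a78, 99a33f0, 9c28d41, afb97b9, b96be53, d86174f}.
99a33f0 is in that set, so it is an ancestor of 3e3b965.

Yes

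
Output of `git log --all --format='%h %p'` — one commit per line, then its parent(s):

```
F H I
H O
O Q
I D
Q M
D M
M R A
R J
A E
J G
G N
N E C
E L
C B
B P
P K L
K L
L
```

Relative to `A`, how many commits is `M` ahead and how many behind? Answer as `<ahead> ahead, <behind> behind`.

9 ahead, 0 behind

Reachable from M: {A, B, C, E, G, J, K, L, M, N, P, R}.
Reachable from A: {A, E, L}.
Only in M's history (ahead): {B, C, G, J, K, M, N, P, R} — 9.
Only in A's history (behind): {} — 0.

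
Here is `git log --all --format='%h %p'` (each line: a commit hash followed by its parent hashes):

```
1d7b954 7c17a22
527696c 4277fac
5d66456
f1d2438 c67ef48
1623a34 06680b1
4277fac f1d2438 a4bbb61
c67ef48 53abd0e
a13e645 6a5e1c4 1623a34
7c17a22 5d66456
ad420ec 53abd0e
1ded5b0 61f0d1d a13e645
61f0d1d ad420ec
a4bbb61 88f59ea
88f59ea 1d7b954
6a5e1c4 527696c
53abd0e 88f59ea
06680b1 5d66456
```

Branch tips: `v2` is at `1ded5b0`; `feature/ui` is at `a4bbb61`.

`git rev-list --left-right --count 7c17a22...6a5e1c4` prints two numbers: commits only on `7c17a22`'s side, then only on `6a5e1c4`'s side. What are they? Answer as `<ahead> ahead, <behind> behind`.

Reachable from 7c17a22: {5d66456, 7c17a22}.
Reachable from 6a5e1c4: {1d7b954, 4277fac, 527696c, 53abd0e, 5d66456, 6a5e1c4, 7c17a22, 88f59ea, a4bbb61, c67ef48, f1d2438}.
Only in 7c17a22's history (ahead): {} — 0.
Only in 6a5e1c4's history (behind): {1d7b954, 4277fac, 527696c, 53abd0e, 6a5e1c4, 88f59ea, a4bbb61, c67ef48, f1d2438} — 9.

0 ahead, 9 behind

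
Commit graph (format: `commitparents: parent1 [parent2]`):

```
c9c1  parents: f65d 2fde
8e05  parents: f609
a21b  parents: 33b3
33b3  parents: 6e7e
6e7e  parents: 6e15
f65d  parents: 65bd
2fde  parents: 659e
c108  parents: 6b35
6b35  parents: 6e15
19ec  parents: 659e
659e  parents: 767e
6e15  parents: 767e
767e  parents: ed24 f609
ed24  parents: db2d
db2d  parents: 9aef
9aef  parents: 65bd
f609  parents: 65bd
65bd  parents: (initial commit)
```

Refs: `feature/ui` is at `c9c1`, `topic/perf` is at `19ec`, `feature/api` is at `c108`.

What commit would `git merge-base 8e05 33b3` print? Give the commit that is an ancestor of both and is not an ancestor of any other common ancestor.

f609

Ancestors of 8e05: {65bd, 8e05, f609}.
Ancestors of 33b3: {33b3, 65bd, 6e15, 6e7e, 767e, 9aef, db2d, ed24, f609}.
Common ancestors: {65bd, f609}.
Among these, f609 is not an ancestor of any other common ancestor — it is the merge base.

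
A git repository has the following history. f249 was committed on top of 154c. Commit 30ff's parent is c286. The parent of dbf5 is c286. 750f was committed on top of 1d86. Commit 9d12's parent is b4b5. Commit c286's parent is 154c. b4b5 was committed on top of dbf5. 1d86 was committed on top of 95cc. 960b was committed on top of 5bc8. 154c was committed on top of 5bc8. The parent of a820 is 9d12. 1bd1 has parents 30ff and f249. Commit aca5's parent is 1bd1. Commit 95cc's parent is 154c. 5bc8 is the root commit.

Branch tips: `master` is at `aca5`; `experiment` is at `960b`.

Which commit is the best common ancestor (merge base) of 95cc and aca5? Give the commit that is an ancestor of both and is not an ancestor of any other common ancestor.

154c

Ancestors of 95cc: {154c, 5bc8, 95cc}.
Ancestors of aca5: {154c, 1bd1, 30ff, 5bc8, aca5, c286, f249}.
Common ancestors: {154c, 5bc8}.
Among these, 154c is not an ancestor of any other common ancestor — it is the merge base.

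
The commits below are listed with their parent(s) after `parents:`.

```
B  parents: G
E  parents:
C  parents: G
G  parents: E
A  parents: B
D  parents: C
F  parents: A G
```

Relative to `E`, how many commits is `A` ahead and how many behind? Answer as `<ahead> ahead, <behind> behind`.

3 ahead, 0 behind

Reachable from A: {A, B, E, G}.
Reachable from E: {E}.
Only in A's history (ahead): {A, B, G} — 3.
Only in E's history (behind): {} — 0.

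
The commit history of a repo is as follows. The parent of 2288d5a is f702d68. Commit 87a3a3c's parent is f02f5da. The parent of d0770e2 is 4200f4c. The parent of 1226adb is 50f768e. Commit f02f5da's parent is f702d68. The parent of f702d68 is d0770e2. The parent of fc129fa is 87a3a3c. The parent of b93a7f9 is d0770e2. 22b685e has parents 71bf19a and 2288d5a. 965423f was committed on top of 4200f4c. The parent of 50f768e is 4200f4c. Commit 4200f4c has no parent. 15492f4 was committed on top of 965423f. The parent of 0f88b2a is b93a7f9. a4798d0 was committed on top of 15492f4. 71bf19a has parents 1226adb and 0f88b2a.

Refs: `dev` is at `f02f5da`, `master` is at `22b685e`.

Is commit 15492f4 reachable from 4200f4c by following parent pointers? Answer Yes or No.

Ancestors of 4200f4c: {4200f4c}.
15492f4 is not in that set, so it is not an ancestor of 4200f4c.

No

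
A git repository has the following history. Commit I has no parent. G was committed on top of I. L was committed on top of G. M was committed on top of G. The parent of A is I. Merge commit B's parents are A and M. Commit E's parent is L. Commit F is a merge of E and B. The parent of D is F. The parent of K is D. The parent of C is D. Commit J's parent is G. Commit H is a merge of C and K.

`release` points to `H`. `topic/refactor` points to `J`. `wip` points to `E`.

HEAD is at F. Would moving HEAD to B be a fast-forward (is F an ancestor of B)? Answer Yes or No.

A fast-forward from F to B is possible iff F is an ancestor of B.
Ancestors of B: {A, B, G, I, M}.
F is not among them, so fast-forward is not possible.

No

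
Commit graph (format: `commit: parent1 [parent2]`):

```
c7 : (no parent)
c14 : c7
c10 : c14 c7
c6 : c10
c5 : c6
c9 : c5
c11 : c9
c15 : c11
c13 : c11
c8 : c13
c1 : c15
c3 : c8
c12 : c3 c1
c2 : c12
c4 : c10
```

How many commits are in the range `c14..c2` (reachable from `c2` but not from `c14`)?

12

Reachable from c2: {c1, c10, c11, c12, c13, c14, c15, c2, c3, c5, c6, c7, c8, c9}.
Reachable from c14: {c14, c7}.
In c2's history but not c14's: {c1, c10, c11, c12, c13, c15, c2, c3, c5, c6, c8, c9} — 12 commits.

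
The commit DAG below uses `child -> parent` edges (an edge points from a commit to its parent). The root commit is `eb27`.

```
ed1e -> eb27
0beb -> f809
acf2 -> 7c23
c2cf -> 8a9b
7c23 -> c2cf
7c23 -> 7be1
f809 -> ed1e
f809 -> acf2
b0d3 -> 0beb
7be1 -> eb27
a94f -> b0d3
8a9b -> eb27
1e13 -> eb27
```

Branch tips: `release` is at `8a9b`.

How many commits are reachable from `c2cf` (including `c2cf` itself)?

Walking parent pointers from c2cf: reachable set = {8a9b, c2cf, eb27}.
That is 3 commits.

3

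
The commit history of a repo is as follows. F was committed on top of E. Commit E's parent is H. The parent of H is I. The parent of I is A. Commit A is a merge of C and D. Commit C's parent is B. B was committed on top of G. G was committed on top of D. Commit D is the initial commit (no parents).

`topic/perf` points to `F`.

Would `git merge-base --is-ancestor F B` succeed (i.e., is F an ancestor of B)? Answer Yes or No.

No

Ancestors of B: {B, D, G}.
F is not in that set, so it is not an ancestor of B.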